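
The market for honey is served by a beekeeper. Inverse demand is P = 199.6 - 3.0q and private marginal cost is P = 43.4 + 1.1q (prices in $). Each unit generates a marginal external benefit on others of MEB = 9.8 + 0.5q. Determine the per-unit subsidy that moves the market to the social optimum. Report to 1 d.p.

Social marginal cost = private MC − MEB = 33.6 + 0.6q.
Set SMC = demand: 33.6 + 0.6q = 199.6 - 3.0q → q* = 46.1111.
The Pigouvian subsidy equals MEB at q*: 9.8 + 0.5×46.1111 = 32.8556.

subsidy = $32.9 per unit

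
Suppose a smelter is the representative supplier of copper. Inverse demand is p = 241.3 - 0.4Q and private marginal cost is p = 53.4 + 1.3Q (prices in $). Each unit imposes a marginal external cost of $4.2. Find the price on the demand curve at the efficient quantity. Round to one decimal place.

P = $198.1

Social marginal cost = private MC + MEC = 57.6 + 1.3Q.
Set SMC = demand: 57.6 + 1.3Q = 241.3 - 0.4Q → Q* = 108.0588.
Consumer price on the demand curve at Q*: 241.3 − 0.4×108.0588 = 198.0765.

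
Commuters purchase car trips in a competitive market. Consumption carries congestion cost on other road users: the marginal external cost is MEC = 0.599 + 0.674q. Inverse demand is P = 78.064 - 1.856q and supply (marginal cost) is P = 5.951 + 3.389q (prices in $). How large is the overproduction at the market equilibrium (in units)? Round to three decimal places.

1.667 units

Market equilibrium (private): 5.951 + 3.389q = 78.064 - 1.856q → q_m = 13.7489.
Social marginal benefit = demand − MEC = 77.465 - 2.530q.
Set SMB = MC: 77.465 - 2.530q = 5.951 + 3.389q → q* = 12.0821.
Gap = |13.7489 − 12.0821| = 1.6668.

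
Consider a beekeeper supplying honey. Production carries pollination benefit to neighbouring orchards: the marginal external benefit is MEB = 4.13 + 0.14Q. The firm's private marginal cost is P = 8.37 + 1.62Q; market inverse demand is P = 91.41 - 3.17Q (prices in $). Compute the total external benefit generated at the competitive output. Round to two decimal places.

Market equilibrium (private): 8.37 + 1.62Q = 91.41 - 3.17Q → Q_m = 17.3361.
Total external benefit = ∫₀^{Q_m} (4.13 + 0.14Q) dQ = 4.13×17.3361 + ½×0.14×17.3361² = 92.6359.

$92.64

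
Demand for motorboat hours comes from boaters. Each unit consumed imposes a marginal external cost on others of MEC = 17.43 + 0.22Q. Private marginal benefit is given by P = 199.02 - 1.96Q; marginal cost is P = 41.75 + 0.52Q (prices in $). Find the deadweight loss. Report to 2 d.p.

Market equilibrium (private): 41.75 + 0.52Q = 199.02 - 1.96Q → Q_m = 63.4153.
Social marginal benefit = demand − MEC = 181.59 - 2.18Q.
Set SMB = MC: 181.59 - 2.18Q = 41.75 + 0.52Q → Q* = 51.7926.
Between Q* and Q_m the wedge MC − SMB runs linearly from 0 to MEC(Q_m), so the loss is a triangle.
DWL = ½ × 11.6227 × 31.3814 = 182.3683.

DWL = $182.37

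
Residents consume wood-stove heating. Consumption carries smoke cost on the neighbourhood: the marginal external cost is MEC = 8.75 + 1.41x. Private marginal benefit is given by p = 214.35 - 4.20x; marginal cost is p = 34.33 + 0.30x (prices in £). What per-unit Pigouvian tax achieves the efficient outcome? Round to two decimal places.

Social marginal benefit = demand − MEC = 205.60 - 5.61x.
Set SMB = MC: 205.60 - 5.61x = 34.33 + 0.30x → x* = 28.9797.
The Pigouvian tax equals MEC at x*: 8.75 + 1.41×28.9797 = 49.6114.

tax = £49.61 per unit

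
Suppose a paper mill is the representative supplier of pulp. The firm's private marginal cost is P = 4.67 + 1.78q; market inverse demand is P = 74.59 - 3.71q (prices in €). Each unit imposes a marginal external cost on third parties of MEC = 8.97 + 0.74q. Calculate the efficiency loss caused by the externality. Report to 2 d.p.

Market equilibrium (private): 4.67 + 1.78q = 74.59 - 3.71q → q_m = 12.7359.
Social marginal cost = private MC + MEC = 13.64 + 2.52q.
Set SMC = demand: 13.64 + 2.52q = 74.59 - 3.71q → q* = 9.7833.
The welfare-loss triangle has base |q_m − q*| and height MEC(q_m) (the vertical gap between SMC and demand is zero at q* and MEC at q_m).
DWL = ½ × 2.9526 × 18.3946 = 27.1559.

DWL = €27.16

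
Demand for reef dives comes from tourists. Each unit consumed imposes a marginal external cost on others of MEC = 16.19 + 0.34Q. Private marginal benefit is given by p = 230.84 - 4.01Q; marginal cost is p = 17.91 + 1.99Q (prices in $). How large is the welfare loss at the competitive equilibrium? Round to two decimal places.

DWL = $62.97

Market equilibrium (private): 17.91 + 1.99Q = 230.84 - 4.01Q → Q_m = 35.4883.
Social marginal benefit = demand − MEC = 214.65 - 4.35Q.
Set SMB = MC: 214.65 - 4.35Q = 17.91 + 1.99Q → Q* = 31.0315.
Between Q* and Q_m the wedge MC − SMB runs linearly from 0 to MEC(Q_m), so the loss is a triangle.
DWL = ½ × 4.4568 × 28.2560 = 62.9657.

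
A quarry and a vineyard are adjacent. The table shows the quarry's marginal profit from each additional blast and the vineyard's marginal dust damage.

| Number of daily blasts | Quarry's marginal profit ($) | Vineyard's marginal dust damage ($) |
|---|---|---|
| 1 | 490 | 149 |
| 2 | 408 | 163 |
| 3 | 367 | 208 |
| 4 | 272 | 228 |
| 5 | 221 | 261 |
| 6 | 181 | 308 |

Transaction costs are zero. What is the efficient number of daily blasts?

4

Bargaining reaches the level where marginal profit last exceeds marginal dust damage.
That holds through level 4 (272 ≥ 228) but not at 5 (221 < 261).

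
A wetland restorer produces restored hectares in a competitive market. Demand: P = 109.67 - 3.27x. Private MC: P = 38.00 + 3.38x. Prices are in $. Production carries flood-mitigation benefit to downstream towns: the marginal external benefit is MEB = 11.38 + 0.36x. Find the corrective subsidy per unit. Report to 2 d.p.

Social marginal cost = private MC − MEB = 26.62 + 3.02x.
Set SMC = demand: 26.62 + 3.02x = 109.67 - 3.27x → x* = 13.2035.
The Pigouvian subsidy equals MEB at x*: 11.38 + 0.36×13.2035 = 16.1333.

subsidy = $16.13 per unit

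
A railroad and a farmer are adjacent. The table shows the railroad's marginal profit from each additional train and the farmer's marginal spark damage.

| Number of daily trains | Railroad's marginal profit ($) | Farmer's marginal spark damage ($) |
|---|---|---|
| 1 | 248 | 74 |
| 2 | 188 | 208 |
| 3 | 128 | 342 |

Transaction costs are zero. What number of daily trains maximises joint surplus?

Bargaining reaches the level where marginal profit last exceeds marginal spark damage.
That holds through level 1 (248 ≥ 74) but not at 2 (188 < 208).

1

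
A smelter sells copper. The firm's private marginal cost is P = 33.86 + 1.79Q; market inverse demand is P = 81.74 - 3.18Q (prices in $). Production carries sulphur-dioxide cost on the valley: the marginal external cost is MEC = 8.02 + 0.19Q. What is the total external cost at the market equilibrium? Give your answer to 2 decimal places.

Market equilibrium (private): 33.86 + 1.79Q = 81.74 - 3.18Q → Q_m = 9.6338.
Total external cost = ∫₀^{Q_m} (8.02 + 0.19Q) dQ = 8.02×9.6338 + ½×0.19×9.6338² = 86.0800.

$86.08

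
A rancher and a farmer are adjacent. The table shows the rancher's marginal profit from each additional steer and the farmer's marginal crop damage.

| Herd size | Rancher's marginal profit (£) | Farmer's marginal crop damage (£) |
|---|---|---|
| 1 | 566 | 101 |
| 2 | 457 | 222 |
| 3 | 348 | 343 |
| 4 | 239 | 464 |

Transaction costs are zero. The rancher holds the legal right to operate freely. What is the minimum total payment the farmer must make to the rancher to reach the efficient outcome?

£239

Left alone the rancher would choose level 4 (marginal profit stays positive).
Efficient level: k* = 3 (marginal profit ≥ marginal crop damage through 3).
The farmer must at least cover the rancher's forgone profit from cutting 4→3: 239 = 239.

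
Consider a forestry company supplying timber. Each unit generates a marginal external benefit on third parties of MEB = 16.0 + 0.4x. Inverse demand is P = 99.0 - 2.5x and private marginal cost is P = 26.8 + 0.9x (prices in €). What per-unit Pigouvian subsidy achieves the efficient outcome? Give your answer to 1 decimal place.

subsidy = €27.8 per unit

Social marginal cost = private MC − MEB = 10.8 + 0.5x.
Set SMC = demand: 10.8 + 0.5x = 99.0 - 2.5x → x* = 29.4000.
The Pigouvian subsidy equals MEB at x*: 16.0 + 0.4×29.4000 = 27.7600.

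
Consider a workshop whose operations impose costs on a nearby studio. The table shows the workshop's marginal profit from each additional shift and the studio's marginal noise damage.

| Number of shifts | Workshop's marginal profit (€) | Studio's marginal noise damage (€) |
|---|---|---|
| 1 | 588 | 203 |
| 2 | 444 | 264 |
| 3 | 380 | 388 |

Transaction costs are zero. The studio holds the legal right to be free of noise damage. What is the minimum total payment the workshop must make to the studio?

Efficient level: marginal profit ≥ marginal noise damage through level 2, so k* = 2.
With the studio holding the right, the workshop must at least compensate total damage at k*: 203 + 264 = 467.

€467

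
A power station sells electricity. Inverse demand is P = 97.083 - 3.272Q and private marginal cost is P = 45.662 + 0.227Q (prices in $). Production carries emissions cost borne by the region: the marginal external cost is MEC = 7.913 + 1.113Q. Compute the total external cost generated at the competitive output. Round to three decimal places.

Market equilibrium (private): 45.662 + 0.227Q = 97.083 - 3.272Q → Q_m = 14.6959.
Total external cost = ∫₀^{Q_m} (7.913 + 1.113Q) dQ = 7.913×14.6959 + ½×1.113×14.6959² = 236.4757.

$236.476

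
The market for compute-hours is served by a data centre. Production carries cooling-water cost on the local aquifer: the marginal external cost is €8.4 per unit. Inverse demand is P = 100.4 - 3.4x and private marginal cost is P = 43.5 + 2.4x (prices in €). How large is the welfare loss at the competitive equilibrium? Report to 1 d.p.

Market equilibrium (private): 43.5 + 2.4x = 100.4 - 3.4x → x_m = 9.8103.
Social marginal cost = private MC + MEC = 51.9 + 2.4x.
Set SMC = demand: 51.9 + 2.4x = 100.4 - 3.4x → x* = 8.3621.
The welfare-loss triangle has base |x_m − x*| and height MEC(x_m) (the vertical gap between SMC and demand is zero at x* and MEC at x_m).
DWL = ½ × 1.4482 × 8.4000 = 6.0824.

DWL = €6.1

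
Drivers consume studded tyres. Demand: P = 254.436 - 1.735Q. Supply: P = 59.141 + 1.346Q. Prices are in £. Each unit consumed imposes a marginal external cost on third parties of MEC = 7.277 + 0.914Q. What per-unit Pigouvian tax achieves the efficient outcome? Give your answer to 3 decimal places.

tax = £50.293 per unit

Social marginal benefit = demand − MEC = 247.159 - 2.649Q.
Set SMB = MC: 247.159 - 2.649Q = 59.141 + 1.346Q → Q* = 47.0633.
The Pigouvian tax equals MEC at Q*: 7.277 + 0.914×47.0633 = 50.2929.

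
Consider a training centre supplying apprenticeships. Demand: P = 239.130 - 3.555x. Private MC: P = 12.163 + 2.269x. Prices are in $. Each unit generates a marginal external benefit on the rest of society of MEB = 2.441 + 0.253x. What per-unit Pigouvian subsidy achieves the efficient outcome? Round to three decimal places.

Social marginal cost = private MC − MEB = 9.722 + 2.016x.
Set SMC = demand: 9.722 + 2.016x = 239.130 - 3.555x → x* = 41.1790.
The Pigouvian subsidy equals MEB at x*: 2.441 + 0.253×41.1790 = 12.8593.

subsidy = $12.859 per unit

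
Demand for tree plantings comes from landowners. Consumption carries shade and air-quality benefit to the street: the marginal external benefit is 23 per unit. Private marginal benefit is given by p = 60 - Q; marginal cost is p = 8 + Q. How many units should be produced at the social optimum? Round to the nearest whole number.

Q* = 38

Social marginal benefit = demand + MEB = 83 - Q.
Set SMB = MC: 83 - Q = 8 + Q → Q* = 37.5000.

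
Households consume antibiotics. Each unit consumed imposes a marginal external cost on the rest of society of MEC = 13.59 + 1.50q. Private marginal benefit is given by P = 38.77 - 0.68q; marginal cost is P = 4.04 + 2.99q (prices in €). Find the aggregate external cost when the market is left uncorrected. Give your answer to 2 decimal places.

€195.77

Market equilibrium (private): 4.04 + 2.99q = 38.77 - 0.68q → q_m = 9.4632.
Total external cost = ∫₀^{q_m} (13.59 + 1.50q) dq = 13.59×9.4632 + ½×1.50×9.4632² = 195.7690.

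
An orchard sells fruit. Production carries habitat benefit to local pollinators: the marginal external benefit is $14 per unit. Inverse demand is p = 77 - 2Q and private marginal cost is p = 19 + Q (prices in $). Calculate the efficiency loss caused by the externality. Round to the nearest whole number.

DWL = $33

Market equilibrium (private): 19 + Q = 77 - 2Q → Q_m = 19.3333.
Social marginal cost = private MC − MEB = 5 + Q.
Set SMC = demand: 5 + Q = 77 - 2Q → Q* = 24.0000.
The loss is the area between SMC and demand from Q* to Q_m; with linear curves that's a triangle of height MEB(Q_m).
DWL = ½ × 4.6667 × 14.0000 = 32.6669.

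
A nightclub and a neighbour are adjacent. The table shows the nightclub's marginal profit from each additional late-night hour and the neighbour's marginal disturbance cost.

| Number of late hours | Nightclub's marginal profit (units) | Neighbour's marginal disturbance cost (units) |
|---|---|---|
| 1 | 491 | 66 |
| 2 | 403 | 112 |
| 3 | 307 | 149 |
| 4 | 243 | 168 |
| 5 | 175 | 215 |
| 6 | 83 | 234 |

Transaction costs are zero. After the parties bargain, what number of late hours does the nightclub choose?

4

Bargaining reaches the level where marginal profit last exceeds marginal disturbance cost.
That holds through level 4 (243 ≥ 168) but not at 5 (175 < 215).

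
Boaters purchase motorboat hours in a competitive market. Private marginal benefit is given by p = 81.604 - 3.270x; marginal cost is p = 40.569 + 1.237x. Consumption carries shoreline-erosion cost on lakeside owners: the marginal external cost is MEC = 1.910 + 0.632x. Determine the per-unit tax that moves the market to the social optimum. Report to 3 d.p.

Social marginal benefit = demand − MEC = 79.694 - 3.902x.
Set SMB = MC: 79.694 - 3.902x = 40.569 + 1.237x → x* = 7.6133.
The Pigouvian tax equals MEC at x*: 1.910 + 0.632×7.6133 = 6.7216.

tax = 6.722 per unit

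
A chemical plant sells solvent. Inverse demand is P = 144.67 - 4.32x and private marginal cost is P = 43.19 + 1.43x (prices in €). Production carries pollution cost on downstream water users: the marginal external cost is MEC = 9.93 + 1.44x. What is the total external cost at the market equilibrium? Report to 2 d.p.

Market equilibrium (private): 43.19 + 1.43x = 144.67 - 4.32x → x_m = 17.6487.
Total external cost = ∫₀^{x_m} (9.93 + 1.44x) dx = 9.93×17.6487 + ½×1.44×17.6487² = 399.5148.

€399.51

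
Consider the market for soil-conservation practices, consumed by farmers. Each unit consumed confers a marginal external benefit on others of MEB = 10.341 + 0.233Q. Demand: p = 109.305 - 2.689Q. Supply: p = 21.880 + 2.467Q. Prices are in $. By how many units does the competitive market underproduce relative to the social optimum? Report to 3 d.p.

Market equilibrium (private): 21.880 + 2.467Q = 109.305 - 2.689Q → Q_m = 16.9560.
Social marginal benefit = demand + MEB = 119.646 - 2.456Q.
Set SMB = MC: 119.646 - 2.456Q = 21.880 + 2.467Q → Q* = 19.8590.
Gap = |16.9560 − 19.8590| = 2.9030.

2.903 units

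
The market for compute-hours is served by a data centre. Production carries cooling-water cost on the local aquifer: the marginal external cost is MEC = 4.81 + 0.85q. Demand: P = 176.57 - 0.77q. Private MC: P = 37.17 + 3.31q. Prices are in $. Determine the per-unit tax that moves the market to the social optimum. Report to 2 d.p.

Social marginal cost = private MC + MEC = 41.98 + 4.16q.
Set SMC = demand: 41.98 + 4.16q = 176.57 - 0.77q → q* = 27.3002.
The Pigouvian tax equals MEC at q*: 4.81 + 0.85×27.3002 = 28.0152.

tax = $28.02 per unit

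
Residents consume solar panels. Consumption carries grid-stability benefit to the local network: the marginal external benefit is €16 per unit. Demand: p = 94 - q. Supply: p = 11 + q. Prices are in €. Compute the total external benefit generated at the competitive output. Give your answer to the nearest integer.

Market equilibrium (private): 11 + q = 94 - q → q_m = 41.5000.
Total external benefit = MEB × q_m = 16 × 41.5000 = 664.0000.

€664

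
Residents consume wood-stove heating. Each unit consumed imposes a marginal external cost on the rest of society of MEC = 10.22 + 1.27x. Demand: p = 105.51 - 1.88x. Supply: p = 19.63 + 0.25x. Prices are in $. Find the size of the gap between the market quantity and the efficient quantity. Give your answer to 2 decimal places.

Market equilibrium (private): 19.63 + 0.25x = 105.51 - 1.88x → x_m = 40.3192.
Social marginal benefit = demand − MEC = 95.29 - 3.15x.
Set SMB = MC: 95.29 - 3.15x = 19.63 + 0.25x → x* = 22.2529.
Gap = |40.3192 − 22.2529| = 18.0663.

18.07 units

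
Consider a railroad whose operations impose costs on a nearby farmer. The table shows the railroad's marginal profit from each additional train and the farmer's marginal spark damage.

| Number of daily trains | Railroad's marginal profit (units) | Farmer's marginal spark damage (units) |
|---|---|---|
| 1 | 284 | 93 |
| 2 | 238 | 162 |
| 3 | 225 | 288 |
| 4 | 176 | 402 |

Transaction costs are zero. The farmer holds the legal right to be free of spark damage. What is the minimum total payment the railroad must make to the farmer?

255

Efficient level: marginal profit ≥ marginal spark damage through level 2, so k* = 2.
With the farmer holding the right, the railroad must at least compensate total damage at k*: 93 + 162 = 255.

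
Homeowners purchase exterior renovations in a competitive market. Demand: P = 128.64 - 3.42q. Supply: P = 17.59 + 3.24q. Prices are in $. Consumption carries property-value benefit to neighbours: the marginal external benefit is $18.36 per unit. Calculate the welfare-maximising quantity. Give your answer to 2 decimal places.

q* = 19.43

Social marginal benefit = demand + MEB = 147.00 - 3.42q.
Set SMB = MC: 147.00 - 3.42q = 17.59 + 3.24q → q* = 19.4309.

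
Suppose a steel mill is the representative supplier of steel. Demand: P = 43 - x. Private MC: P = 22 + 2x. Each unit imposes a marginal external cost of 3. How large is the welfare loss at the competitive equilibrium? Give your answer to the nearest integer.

DWL = 2

Market equilibrium (private): 22 + 2x = 43 - x → x_m = 7.0000.
Social marginal cost = private MC + MEC = 25 + 2x.
Set SMC = demand: 25 + 2x = 43 - x → x* = 6.0000.
The welfare-loss triangle has base |x_m − x*| and height MEC(x_m) (the vertical gap between SMC and demand is zero at x* and MEC at x_m).
DWL = ½ × 1.0000 × 3.0000 = 1.5000.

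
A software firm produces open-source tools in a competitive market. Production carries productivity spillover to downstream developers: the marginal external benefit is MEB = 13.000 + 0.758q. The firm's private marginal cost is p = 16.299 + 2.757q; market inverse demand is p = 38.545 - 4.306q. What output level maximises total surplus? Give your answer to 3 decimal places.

Social marginal cost = private MC − MEB = 3.299 + 1.999q.
Set SMC = demand: 3.299 + 1.999q = 38.545 - 4.306q → q* = 5.5902.

q* = 5.590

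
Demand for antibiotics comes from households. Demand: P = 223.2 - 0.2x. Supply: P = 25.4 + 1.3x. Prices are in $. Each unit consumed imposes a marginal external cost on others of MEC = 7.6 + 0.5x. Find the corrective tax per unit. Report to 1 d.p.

Social marginal benefit = demand − MEC = 215.6 - 0.7x.
Set SMB = MC: 215.6 - 0.7x = 25.4 + 1.3x → x* = 95.1000.
The Pigouvian tax equals MEC at x*: 7.6 + 0.5×95.1000 = 55.1500.

tax = $55.2 per unit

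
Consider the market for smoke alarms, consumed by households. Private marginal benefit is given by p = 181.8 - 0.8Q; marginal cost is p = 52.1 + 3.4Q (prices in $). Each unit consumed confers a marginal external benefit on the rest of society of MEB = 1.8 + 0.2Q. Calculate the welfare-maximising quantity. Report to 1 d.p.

Q* = 32.9

Social marginal benefit = demand + MEB = 183.6 - 0.6Q.
Set SMB = MC: 183.6 - 0.6Q = 52.1 + 3.4Q → Q* = 32.8750.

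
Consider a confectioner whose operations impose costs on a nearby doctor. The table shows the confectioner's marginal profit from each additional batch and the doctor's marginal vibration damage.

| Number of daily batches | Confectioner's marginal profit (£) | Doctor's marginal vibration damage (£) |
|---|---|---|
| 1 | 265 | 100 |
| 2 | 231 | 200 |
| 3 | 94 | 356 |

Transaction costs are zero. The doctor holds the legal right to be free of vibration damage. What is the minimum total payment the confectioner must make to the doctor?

£300

Efficient level: marginal profit ≥ marginal vibration damage through level 2, so k* = 2.
With the doctor holding the right, the confectioner must at least compensate total damage at k*: 100 + 200 = 300.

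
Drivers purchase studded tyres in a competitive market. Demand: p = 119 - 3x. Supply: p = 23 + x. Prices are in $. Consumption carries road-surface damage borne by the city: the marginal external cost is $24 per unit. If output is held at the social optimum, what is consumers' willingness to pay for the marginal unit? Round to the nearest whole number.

Social marginal benefit = demand − MEC = 95 - 3x.
Set SMB = MC: 95 - 3x = 23 + x → x* = 18.0000.
Consumer price on the demand curve at x*: 119 − 3×18.0000 = 65.0000.

P = $65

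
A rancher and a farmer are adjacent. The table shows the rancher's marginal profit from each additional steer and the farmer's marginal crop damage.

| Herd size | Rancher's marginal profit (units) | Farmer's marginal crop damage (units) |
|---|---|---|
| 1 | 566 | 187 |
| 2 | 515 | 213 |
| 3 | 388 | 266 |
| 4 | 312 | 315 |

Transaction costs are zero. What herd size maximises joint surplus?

3

Bargaining reaches the level where marginal profit last exceeds marginal crop damage.
That holds through level 3 (388 ≥ 266) but not at 4 (312 < 315).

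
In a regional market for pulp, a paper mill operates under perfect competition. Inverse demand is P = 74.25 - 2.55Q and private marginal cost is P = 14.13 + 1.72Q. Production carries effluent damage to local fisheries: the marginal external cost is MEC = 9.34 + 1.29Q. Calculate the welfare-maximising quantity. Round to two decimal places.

Social marginal cost = private MC + MEC = 23.47 + 3.01Q.
Set SMC = demand: 23.47 + 3.01Q = 74.25 - 2.55Q → Q* = 9.1331.

Q* = 9.13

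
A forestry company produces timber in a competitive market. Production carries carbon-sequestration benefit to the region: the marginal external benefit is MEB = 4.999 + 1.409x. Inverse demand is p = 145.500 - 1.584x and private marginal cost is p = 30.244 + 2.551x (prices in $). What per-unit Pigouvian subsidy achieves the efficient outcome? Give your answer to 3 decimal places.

subsidy = $67.156 per unit

Social marginal cost = private MC − MEB = 25.245 + 1.142x.
Set SMC = demand: 25.245 + 1.142x = 145.500 - 1.584x → x* = 44.1141.
The Pigouvian subsidy equals MEB at x*: 4.999 + 1.409×44.1141 = 67.1558.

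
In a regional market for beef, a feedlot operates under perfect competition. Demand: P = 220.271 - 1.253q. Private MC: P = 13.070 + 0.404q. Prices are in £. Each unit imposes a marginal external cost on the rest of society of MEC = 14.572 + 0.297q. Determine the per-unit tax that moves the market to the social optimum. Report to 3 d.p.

Social marginal cost = private MC + MEC = 27.642 + 0.701q.
Set SMC = demand: 27.642 + 0.701q = 220.271 - 1.253q → q* = 98.5819.
The Pigouvian tax equals MEC at q*: 14.572 + 0.297×98.5819 = 43.8508.

tax = £43.851 per unit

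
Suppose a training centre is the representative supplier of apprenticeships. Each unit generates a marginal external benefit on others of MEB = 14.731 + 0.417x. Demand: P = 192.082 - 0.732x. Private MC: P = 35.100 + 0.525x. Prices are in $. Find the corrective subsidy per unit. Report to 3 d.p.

subsidy = $99.974 per unit

Social marginal cost = private MC − MEB = 20.369 + 0.108x.
Set SMC = demand: 20.369 + 0.108x = 192.082 - 0.732x → x* = 204.4202.
The Pigouvian subsidy equals MEB at x*: 14.731 + 0.417×204.4202 = 99.9742.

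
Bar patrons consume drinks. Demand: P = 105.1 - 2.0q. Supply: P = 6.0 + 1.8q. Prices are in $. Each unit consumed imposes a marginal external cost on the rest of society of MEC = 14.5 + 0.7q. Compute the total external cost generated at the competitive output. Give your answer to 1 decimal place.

$616.2

Market equilibrium (private): 6.0 + 1.8q = 105.1 - 2.0q → q_m = 26.0789.
Total external cost = ∫₀^{q_m} (14.5 + 0.7q) dq = 14.5×26.0789 + ½×0.7×26.0789² = 616.1822.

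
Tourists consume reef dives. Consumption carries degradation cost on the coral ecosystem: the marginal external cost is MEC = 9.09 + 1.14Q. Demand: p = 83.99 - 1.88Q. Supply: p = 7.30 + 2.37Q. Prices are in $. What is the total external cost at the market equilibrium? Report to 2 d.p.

Market equilibrium (private): 7.30 + 2.37Q = 83.99 - 1.88Q → Q_m = 18.0447.
Total external cost = ∫₀^{Q_m} (9.09 + 1.14Q) dQ = 9.09×18.0447 + ½×1.14×18.0447² = 349.6247.

$349.62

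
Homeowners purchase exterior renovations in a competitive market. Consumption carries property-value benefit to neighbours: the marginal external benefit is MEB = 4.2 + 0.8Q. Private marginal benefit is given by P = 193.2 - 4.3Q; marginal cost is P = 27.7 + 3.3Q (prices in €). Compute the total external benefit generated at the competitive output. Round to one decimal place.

€281.1

Market equilibrium (private): 27.7 + 3.3Q = 193.2 - 4.3Q → Q_m = 21.7763.
Total external benefit = ∫₀^{Q_m} (4.2 + 0.8Q) dQ = 4.2×21.7763 + ½×0.8×21.7763² = 281.1434.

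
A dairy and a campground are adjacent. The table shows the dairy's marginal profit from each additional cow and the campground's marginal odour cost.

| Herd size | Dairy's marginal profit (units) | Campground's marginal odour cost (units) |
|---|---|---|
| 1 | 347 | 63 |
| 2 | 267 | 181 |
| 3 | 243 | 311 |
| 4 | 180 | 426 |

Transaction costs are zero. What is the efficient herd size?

2

Bargaining reaches the level where marginal profit last exceeds marginal odour cost.
That holds through level 2 (267 ≥ 181) but not at 3 (243 < 311).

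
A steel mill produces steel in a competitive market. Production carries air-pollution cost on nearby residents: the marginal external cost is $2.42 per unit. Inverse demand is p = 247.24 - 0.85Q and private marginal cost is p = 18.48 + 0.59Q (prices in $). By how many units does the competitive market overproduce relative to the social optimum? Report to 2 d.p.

1.68 units

Market equilibrium (private): 18.48 + 0.59Q = 247.24 - 0.85Q → Q_m = 158.8611.
Social marginal cost = private MC + MEC = 20.90 + 0.59Q.
Set SMC = demand: 20.90 + 0.59Q = 247.24 - 0.85Q → Q* = 157.1806.
Gap = |158.8611 − 157.1806| = 1.6805.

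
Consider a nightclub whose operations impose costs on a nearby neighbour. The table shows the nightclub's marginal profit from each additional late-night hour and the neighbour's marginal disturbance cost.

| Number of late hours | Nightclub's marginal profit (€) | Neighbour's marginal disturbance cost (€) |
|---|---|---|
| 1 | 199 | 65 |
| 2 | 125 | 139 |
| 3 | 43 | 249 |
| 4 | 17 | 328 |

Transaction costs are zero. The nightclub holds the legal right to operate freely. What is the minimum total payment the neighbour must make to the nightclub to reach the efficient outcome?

€185

Left alone the nightclub would choose level 4 (marginal profit stays positive).
Efficient level: k* = 1 (marginal profit ≥ marginal disturbance cost through 1).
The neighbour must at least cover the nightclub's forgone profit from cutting 4→1: 125 + 43 + 17 = 185.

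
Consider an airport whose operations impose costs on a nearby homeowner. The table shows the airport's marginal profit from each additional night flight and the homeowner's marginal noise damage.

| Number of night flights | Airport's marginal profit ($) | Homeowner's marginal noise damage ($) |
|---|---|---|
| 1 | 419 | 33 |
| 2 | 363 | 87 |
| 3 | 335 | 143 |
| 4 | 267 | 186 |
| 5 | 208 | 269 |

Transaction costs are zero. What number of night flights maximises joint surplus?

4

Bargaining reaches the level where marginal profit last exceeds marginal noise damage.
That holds through level 4 (267 ≥ 186) but not at 5 (208 < 269).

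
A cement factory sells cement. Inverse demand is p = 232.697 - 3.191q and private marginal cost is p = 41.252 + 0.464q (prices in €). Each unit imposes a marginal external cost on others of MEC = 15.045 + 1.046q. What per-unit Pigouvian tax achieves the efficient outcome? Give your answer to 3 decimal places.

tax = €54.295 per unit

Social marginal cost = private MC + MEC = 56.297 + 1.510q.
Set SMC = demand: 56.297 + 1.510q = 232.697 - 3.191q → q* = 37.5239.
The Pigouvian tax equals MEC at q*: 15.045 + 1.046×37.5239 = 54.2950.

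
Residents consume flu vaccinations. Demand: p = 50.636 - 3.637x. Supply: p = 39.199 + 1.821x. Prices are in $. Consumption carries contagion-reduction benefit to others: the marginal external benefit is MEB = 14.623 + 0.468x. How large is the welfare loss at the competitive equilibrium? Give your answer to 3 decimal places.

DWL = $24.396

Market equilibrium (private): 39.199 + 1.821x = 50.636 - 3.637x → x_m = 2.0955.
Social marginal benefit = demand + MEB = 65.259 - 3.169x.
Set SMB = MC: 65.259 - 3.169x = 39.199 + 1.821x → x* = 5.2224.
Between x* and x_m the wedge SMB − MC runs linearly from 0 to MEB(x_m), so the loss is a triangle.
DWL = ½ × 3.1269 × 15.6037 = 24.3956.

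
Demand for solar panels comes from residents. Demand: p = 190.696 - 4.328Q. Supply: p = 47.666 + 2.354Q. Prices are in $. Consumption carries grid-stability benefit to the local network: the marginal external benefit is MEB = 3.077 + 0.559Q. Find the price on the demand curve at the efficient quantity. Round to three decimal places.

Social marginal benefit = demand + MEB = 193.773 - 3.769Q.
Set SMB = MC: 193.773 - 3.769Q = 47.666 + 2.354Q → Q* = 23.8620.
Consumer price on the demand curve at Q*: 190.696 − 4.328×23.8620 = 87.4213.

P = $87.421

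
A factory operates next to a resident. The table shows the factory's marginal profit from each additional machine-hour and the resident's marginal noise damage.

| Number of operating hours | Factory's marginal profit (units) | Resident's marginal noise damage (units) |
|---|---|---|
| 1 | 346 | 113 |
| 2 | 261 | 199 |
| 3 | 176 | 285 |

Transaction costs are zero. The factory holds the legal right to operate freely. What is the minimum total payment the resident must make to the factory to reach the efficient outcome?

176

Left alone the factory would choose level 3 (marginal profit stays positive).
Efficient level: k* = 2 (marginal profit ≥ marginal noise damage through 2).
The resident must at least cover the factory's forgone profit from cutting 3→2: 176 = 176.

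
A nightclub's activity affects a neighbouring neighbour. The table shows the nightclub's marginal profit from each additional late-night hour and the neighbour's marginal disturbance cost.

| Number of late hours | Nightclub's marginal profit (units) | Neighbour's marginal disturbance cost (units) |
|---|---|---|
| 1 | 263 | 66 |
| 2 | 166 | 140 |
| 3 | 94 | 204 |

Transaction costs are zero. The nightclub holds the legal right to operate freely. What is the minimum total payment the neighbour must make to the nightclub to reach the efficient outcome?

94

Left alone the nightclub would choose level 3 (marginal profit stays positive).
Efficient level: k* = 2 (marginal profit ≥ marginal disturbance cost through 2).
The neighbour must at least cover the nightclub's forgone profit from cutting 3→2: 94 = 94.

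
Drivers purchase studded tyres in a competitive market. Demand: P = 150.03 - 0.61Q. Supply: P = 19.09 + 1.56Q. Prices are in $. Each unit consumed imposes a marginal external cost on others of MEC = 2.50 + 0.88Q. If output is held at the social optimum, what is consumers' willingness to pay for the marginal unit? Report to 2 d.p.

Social marginal benefit = demand − MEC = 147.53 - 1.49Q.
Set SMB = MC: 147.53 - 1.49Q = 19.09 + 1.56Q → Q* = 42.1115.
Consumer price on the demand curve at Q*: 150.03 − 0.61×42.1115 = 124.3420.

P = $124.34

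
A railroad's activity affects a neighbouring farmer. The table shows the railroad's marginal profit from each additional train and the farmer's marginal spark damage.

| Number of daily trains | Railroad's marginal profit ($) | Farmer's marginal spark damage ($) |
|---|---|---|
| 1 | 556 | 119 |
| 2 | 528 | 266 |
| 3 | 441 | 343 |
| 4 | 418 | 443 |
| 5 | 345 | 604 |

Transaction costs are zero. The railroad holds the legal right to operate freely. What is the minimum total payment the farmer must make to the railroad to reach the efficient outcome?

Left alone the railroad would choose level 5 (marginal profit stays positive).
Efficient level: k* = 3 (marginal profit ≥ marginal spark damage through 3).
The farmer must at least cover the railroad's forgone profit from cutting 5→3: 418 + 345 = 763.

$763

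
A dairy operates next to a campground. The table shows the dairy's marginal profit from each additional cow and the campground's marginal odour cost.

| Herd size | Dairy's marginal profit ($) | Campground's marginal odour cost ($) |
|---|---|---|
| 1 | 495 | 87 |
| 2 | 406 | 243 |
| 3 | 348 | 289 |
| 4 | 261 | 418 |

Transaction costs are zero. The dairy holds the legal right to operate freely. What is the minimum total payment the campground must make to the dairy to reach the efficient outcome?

Left alone the dairy would choose level 4 (marginal profit stays positive).
Efficient level: k* = 3 (marginal profit ≥ marginal odour cost through 3).
The campground must at least cover the dairy's forgone profit from cutting 4→3: 261 = 261.

$261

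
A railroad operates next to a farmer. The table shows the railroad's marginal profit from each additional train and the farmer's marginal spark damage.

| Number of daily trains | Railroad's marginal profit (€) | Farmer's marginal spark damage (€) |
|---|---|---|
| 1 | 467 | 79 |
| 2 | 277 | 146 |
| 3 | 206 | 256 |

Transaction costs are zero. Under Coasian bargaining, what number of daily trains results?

2

Bargaining reaches the level where marginal profit last exceeds marginal spark damage.
That holds through level 2 (277 ≥ 146) but not at 3 (206 < 256).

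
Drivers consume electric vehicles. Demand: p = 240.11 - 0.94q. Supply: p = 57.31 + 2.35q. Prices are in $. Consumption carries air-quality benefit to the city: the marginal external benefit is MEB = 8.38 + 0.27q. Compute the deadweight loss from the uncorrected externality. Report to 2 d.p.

Market equilibrium (private): 57.31 + 2.35q = 240.11 - 0.94q → q_m = 55.5623.
Social marginal benefit = demand + MEB = 248.49 - 0.67q.
Set SMB = MC: 248.49 - 0.67q = 57.31 + 2.35q → q* = 63.3046.
The welfare-loss triangle has base |q_m − q*| and height MEB(q_m) (the vertical gap between SMB and MC is zero at q* and MEB at q_m).
DWL = ½ × 7.7423 × 23.3818 = 90.5145.

DWL = $90.51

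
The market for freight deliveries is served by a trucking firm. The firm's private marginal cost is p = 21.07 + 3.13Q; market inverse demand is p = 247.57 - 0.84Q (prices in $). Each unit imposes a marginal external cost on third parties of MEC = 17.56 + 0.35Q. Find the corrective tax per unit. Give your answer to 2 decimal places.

Social marginal cost = private MC + MEC = 38.63 + 3.48Q.
Set SMC = demand: 38.63 + 3.48Q = 247.57 - 0.84Q → Q* = 48.3657.
The Pigouvian tax equals MEC at Q*: 17.56 + 0.35×48.3657 = 34.4880.

tax = $34.49 per unit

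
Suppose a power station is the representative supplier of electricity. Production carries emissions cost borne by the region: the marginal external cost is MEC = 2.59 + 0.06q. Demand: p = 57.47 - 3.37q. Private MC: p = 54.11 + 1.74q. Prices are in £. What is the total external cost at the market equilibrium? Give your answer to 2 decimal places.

Market equilibrium (private): 54.11 + 1.74q = 57.47 - 3.37q → q_m = 0.6575.
Total external cost = ∫₀^{q_m} (2.59 + 0.06q) dq = 2.59×0.6575 + ½×0.06×0.6575² = 1.7159.

£1.72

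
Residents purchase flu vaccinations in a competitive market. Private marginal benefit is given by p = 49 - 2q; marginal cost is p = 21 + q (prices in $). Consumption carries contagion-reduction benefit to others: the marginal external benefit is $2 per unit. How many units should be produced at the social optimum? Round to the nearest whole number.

Social marginal benefit = demand + MEB = 51 - 2q.
Set SMB = MC: 51 - 2q = 21 + q → q* = 10.0000.

q* = 10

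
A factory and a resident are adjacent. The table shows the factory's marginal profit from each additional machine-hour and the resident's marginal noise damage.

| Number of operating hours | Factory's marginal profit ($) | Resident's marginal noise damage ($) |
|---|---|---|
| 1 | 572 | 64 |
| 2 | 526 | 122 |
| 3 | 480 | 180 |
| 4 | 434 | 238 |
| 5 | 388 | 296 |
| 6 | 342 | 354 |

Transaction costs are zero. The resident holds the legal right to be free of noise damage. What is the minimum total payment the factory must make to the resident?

$900

Efficient level: marginal profit ≥ marginal noise damage through level 5, so k* = 5.
With the resident holding the right, the factory must at least compensate total damage at k*: 64 + 122 + 180 + 238 + 296 = 900.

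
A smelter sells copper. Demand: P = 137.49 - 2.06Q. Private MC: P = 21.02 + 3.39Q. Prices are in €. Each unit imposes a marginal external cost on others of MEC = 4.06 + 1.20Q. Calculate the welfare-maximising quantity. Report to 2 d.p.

Social marginal cost = private MC + MEC = 25.08 + 4.59Q.
Set SMC = demand: 25.08 + 4.59Q = 137.49 - 2.06Q → Q* = 16.9038.

Q* = 16.90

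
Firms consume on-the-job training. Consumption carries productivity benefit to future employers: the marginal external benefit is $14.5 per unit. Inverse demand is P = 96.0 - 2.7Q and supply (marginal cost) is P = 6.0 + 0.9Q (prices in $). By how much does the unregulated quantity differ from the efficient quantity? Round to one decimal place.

4.0 units

Market equilibrium (private): 6.0 + 0.9Q = 96.0 - 2.7Q → Q_m = 25.0000.
Social marginal benefit = demand + MEB = 110.5 - 2.7Q.
Set SMB = MC: 110.5 - 2.7Q = 6.0 + 0.9Q → Q* = 29.0278.
Gap = |25.0000 − 29.0278| = 4.0278.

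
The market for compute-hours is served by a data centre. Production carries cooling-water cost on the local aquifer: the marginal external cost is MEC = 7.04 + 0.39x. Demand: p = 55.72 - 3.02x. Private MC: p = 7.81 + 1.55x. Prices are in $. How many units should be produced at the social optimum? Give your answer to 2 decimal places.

Social marginal cost = private MC + MEC = 14.85 + 1.94x.
Set SMC = demand: 14.85 + 1.94x = 55.72 - 3.02x → x* = 8.2399.

x* = 8.24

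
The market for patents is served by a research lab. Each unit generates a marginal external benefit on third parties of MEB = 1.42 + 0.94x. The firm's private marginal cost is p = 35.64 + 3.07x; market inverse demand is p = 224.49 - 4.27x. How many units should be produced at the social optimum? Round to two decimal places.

Social marginal cost = private MC − MEB = 34.22 + 2.13x.
Set SMC = demand: 34.22 + 2.13x = 224.49 - 4.27x → x* = 29.7297.

x* = 29.73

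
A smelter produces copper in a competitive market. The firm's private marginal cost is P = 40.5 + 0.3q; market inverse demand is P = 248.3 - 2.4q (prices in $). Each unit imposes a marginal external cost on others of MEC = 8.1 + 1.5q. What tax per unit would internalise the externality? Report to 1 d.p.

Social marginal cost = private MC + MEC = 48.6 + 1.8q.
Set SMC = demand: 48.6 + 1.8q = 248.3 - 2.4q → q* = 47.5476.
The Pigouvian tax equals MEC at q*: 8.1 + 1.5×47.5476 = 79.4214.

tax = $79.4 per unit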